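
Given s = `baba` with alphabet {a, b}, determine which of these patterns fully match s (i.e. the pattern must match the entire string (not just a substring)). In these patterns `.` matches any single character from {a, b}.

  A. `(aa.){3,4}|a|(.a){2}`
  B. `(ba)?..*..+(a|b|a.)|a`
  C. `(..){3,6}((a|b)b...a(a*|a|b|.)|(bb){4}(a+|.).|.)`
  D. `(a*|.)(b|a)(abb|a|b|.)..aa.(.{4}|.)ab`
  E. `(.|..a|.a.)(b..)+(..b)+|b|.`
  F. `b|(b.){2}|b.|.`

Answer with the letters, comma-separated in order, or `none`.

A, B, F

A → match
B → match
C → no match
D → no match — must end with `ab`
E → no match
F → match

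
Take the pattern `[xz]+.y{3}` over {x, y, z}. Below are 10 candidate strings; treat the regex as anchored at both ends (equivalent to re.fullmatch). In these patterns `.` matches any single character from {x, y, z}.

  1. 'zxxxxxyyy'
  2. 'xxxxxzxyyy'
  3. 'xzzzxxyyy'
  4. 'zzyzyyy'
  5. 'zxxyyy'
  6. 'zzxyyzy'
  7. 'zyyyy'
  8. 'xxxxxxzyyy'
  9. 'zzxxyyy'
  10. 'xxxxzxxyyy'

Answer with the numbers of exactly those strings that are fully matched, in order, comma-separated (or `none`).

1, 2, 3, 5, 7, 8, 9, 10

1 → match
2 → match
3 → match
4 → no match
5 → match
6 → no match
7 → match
8 → match
9 → match
10 → match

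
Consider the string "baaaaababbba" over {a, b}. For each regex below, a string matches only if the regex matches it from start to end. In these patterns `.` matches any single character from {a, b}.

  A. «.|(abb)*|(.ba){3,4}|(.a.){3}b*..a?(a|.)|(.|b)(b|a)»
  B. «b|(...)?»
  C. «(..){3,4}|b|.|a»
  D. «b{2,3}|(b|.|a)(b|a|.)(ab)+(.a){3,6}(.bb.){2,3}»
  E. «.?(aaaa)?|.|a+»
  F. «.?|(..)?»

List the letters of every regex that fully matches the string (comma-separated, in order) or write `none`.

A

A → match
B → no match
C → no match
D → no match
E → no match
F → no match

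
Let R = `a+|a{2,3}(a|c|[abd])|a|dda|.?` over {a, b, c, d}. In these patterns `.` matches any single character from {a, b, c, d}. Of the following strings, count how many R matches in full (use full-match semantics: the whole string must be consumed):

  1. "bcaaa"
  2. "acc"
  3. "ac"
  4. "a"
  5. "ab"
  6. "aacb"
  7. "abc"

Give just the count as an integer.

1 → no match
2 → no match
3 → no match
4 → match
5 → no match
6 → no match
7 → no match
Total matched: 1

1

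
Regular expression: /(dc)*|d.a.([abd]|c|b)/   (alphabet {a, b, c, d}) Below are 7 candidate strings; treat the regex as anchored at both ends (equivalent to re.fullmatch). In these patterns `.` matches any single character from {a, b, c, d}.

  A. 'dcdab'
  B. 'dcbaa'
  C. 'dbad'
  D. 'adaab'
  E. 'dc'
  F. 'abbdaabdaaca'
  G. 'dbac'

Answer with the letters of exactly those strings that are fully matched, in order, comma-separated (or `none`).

E

A → no match
B → no match
C → no match
D → no match
E → match
F → no match
G → no match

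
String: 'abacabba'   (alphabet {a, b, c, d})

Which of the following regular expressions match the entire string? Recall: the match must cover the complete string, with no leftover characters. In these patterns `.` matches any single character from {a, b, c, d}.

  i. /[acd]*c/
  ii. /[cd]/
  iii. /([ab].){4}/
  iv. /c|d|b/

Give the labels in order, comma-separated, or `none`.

iii

i → no match — must end with 'c'
ii → no match
iii → match
iv → no match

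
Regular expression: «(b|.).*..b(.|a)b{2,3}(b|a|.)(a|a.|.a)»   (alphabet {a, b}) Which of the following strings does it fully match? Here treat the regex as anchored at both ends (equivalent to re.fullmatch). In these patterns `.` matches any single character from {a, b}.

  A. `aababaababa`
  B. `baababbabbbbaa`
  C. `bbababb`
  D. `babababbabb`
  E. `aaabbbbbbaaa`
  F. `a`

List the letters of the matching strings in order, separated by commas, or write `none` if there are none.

B, E

A → no match
B → match
C → no match
D → no match
E → match
F → no match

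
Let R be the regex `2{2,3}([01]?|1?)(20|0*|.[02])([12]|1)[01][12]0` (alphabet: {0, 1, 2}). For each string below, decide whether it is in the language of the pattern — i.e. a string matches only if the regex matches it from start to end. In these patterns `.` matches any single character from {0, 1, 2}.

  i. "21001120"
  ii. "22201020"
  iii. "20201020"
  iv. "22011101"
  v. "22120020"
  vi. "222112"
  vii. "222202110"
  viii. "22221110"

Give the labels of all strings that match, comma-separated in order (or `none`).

i. "21001120" → no match
ii. "22201020" → match
iii. "20201020" → no match
iv. "22011101" → no match — must end with "0"
v. "22120020" → no match
vi. "222112" → no match — must end with "0"
vii. "222202110" → match
viii. "22221110" → match

ii, vii, viii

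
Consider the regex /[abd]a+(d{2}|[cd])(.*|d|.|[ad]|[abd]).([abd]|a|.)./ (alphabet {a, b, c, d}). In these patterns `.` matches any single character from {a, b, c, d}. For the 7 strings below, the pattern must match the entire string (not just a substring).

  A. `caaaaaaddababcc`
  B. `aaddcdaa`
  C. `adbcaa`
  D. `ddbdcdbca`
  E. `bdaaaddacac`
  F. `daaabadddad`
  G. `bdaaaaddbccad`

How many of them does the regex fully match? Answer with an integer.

1

A → no match
B → match
C → no match
D → no match
E → no match
F → no match
G → no match
Total matched: 1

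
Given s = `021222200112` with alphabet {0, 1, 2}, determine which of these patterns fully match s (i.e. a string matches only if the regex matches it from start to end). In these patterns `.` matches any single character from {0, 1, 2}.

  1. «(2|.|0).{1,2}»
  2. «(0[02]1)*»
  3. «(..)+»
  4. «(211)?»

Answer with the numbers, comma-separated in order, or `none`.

3

1 → no match
2 → no match
3 → match
4 → no match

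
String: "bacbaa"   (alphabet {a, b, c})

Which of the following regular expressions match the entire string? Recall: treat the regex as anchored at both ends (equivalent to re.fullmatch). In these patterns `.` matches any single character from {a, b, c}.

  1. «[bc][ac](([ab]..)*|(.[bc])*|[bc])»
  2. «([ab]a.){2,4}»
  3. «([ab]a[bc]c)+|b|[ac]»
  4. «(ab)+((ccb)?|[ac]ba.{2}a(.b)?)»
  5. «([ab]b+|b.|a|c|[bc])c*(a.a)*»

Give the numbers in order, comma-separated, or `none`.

1 → no match
2 → match
3 → no match
4 → no match — must start with "ab"
5 → no match

2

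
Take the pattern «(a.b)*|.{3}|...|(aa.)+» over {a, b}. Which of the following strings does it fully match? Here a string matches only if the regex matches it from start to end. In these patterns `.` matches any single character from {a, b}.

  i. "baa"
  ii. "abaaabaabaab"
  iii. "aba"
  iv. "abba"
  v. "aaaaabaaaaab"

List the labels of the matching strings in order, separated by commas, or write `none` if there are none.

i, iii, v

i → match
ii → no match
iii → match
iv → no match
v → match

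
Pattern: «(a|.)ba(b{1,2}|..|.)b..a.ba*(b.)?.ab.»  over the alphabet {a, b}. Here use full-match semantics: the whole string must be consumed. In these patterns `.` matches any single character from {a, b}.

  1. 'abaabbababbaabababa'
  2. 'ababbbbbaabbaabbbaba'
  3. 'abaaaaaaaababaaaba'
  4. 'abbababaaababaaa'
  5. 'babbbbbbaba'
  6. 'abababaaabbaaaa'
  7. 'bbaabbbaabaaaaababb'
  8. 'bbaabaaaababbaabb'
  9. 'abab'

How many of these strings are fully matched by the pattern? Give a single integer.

1 → match
2 → no match
3 → no match
4 → no match
5. 'babbbbbbaba' → no match
6 → no match
7 → match
8 → match
9. 'abab' → no match
Total matched: 3

3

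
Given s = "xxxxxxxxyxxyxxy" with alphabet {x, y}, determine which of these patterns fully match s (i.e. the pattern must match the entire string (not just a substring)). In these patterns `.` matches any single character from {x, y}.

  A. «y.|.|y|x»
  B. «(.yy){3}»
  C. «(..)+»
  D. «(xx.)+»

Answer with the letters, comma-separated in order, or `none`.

D

A → no match
B → no match — must end with "yy"
C → no match
D → match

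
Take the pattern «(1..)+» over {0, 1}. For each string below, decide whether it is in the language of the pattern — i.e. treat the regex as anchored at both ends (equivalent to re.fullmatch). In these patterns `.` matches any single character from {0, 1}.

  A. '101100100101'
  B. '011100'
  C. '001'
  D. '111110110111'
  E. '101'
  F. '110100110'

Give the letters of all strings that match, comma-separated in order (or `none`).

A. '101100100101' → match
B. '011100' → no match — must start with '1'
C. '001' → no match — must start with '1'
D. '111110110111' → match
E. '101' → match
F. '110100110' → match

A, D, E, F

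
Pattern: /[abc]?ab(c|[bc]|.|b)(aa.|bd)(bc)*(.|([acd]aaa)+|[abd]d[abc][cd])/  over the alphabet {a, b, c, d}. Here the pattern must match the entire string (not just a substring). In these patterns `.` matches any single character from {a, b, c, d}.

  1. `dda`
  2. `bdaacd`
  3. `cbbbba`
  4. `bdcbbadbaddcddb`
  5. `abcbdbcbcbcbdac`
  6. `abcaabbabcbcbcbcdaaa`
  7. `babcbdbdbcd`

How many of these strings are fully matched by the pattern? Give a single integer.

1

1 → no match
2 → no match
3 → no match
4 → no match
5 → match
6 → no match
7 → no match
Total matched: 1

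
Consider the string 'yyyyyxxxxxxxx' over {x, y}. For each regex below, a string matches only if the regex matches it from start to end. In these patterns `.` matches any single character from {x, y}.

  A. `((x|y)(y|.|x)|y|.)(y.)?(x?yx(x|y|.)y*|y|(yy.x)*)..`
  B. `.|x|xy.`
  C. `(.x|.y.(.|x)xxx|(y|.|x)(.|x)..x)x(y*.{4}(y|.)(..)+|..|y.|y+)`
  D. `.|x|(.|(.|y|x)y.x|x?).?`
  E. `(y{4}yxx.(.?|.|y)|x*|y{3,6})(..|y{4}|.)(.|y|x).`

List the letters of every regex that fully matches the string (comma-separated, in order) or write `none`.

E

A → no match
B → no match
C → no match
D → no match
E → match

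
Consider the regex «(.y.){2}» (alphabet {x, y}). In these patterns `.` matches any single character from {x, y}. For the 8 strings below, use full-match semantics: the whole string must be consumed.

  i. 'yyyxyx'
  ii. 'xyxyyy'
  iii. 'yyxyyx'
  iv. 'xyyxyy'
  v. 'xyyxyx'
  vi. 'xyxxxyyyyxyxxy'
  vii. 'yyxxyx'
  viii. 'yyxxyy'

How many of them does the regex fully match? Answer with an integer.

7

i → match
ii → match
iii → match
iv → match
v → match
vi → no match
vii → match
viii → match
Total matched: 7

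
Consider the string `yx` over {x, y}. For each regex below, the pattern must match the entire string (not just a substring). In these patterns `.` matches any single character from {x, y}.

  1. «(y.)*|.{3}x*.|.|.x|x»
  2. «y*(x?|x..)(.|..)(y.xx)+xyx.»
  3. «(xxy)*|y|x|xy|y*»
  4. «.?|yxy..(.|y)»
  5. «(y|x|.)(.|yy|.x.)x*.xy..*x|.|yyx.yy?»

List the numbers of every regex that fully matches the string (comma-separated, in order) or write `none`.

1

1 → match
2 → no match
3 → no match
4 → no match
5 → no match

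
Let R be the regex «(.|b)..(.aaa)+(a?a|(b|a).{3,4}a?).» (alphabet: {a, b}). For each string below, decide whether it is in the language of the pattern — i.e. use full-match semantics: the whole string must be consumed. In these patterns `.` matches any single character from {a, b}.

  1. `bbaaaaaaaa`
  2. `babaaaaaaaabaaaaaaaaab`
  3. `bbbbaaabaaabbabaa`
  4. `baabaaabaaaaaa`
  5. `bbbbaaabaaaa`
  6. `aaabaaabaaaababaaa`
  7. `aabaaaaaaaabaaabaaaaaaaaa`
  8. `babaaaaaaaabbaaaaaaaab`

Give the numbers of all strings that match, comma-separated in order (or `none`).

1 → match
2 → match
3 → match
4 → match
5 → match
6 → match
7 → match
8 → no match

1, 2, 3, 4, 5, 6, 7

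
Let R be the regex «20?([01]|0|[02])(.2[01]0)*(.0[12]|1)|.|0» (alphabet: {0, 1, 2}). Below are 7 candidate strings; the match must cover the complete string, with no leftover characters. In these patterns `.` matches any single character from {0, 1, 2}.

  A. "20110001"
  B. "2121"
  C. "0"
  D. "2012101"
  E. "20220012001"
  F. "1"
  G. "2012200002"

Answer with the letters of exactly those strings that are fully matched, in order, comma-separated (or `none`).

A → no match
B → no match
C → match
D → match
E → match
F → match
G → match

C, D, E, F, G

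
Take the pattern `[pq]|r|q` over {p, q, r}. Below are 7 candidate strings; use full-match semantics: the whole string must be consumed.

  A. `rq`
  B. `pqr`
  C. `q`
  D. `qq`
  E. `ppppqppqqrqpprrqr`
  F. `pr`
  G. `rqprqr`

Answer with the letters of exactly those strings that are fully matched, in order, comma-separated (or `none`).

A → no match
B → no match
C → match
D → no match
E → no match
F → no match
G → no match

C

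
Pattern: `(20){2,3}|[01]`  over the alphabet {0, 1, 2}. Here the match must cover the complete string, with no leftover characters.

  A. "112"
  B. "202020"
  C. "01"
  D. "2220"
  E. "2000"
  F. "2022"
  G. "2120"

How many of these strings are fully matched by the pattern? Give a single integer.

1

A → no match
B → match
C → no match
D → no match
E → no match
F → no match
G → no match
Total matched: 1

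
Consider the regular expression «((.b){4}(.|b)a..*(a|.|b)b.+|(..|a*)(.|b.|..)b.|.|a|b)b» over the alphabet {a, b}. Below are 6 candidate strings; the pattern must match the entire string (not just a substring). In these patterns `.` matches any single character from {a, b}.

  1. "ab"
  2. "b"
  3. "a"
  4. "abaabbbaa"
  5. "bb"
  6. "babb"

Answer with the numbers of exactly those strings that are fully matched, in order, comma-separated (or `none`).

1, 5

1 → match
2 → no match
3 → no match — must end with "b"
4 → no match — must end with "b"
5 → match
6 → no match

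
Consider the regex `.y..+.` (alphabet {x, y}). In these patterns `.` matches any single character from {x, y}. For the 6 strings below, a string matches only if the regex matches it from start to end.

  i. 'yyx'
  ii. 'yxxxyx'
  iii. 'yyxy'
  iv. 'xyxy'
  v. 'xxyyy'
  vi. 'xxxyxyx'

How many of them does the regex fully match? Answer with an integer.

0

i → no match
ii → no match
iii → no match
iv → no match
v → no match
vi → no match
Total matched: 0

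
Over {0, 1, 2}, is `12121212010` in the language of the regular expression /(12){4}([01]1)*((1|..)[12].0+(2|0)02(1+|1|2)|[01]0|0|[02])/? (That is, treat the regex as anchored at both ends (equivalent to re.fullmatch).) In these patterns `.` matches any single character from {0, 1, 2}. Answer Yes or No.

Yes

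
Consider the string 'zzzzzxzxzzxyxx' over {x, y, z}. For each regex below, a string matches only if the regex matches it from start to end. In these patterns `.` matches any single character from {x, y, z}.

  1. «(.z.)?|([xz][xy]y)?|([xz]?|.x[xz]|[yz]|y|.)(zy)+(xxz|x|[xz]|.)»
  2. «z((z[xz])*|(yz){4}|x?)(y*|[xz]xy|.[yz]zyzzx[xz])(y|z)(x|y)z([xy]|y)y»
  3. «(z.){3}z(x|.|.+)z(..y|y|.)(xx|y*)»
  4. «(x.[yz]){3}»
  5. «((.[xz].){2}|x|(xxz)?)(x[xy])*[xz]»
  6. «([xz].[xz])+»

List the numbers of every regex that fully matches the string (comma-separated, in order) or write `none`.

1 → no match
2 → no match — must end with 'y'
3 → match
4 → no match — must start with 'x'
5 → no match
6 → no match

3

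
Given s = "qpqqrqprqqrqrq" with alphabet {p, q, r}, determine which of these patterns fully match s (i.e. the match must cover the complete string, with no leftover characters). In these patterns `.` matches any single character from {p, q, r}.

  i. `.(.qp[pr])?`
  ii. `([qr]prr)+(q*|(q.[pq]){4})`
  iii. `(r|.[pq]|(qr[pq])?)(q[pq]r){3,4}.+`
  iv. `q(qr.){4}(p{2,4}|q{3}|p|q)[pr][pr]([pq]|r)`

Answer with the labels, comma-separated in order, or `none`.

i → no match
ii → no match
iii → match
iv → no match — must start with "qqr"

iii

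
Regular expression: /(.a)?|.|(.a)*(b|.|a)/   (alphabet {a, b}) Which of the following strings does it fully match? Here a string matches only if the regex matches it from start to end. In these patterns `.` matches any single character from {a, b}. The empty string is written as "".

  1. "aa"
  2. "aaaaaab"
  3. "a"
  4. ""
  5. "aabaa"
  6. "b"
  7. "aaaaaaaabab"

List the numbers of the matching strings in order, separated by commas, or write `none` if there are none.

1, 2, 3, 4, 5, 6, 7

1 → match
2 → match
3 → match
4 → match
5 → match
6 → match
7 → match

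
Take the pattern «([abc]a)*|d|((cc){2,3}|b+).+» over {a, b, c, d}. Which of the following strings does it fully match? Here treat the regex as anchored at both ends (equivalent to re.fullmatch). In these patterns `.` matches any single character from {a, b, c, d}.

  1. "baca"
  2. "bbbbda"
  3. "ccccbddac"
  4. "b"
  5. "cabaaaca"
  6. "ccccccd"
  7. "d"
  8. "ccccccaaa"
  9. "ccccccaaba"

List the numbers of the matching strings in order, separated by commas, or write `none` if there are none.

1, 2, 3, 5, 6, 7, 8, 9

1. "baca" → match
2. "bbbbda" → match
3. "ccccbddac" → match
4. "b" → no match
5. "cabaaaca" → match
6. "ccccccd" → match
7. "d" → match
8. "ccccccaaa" → match
9. "ccccccaaba" → match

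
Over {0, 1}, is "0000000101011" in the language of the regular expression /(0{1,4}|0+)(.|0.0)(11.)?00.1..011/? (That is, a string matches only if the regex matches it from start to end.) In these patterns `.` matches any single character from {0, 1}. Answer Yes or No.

Yes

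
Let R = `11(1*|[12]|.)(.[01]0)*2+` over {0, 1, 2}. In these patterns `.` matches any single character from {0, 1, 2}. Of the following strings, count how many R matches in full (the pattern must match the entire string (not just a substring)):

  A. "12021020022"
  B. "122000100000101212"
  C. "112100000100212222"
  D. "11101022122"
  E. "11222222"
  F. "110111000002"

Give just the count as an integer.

1

A. "12021020022" → no match — must start with "11"
B → no match — must start with "11"
C → no match
D. "11101022122" → no match
E. "11222222" → match
F. "110111000002" → no match
Total matched: 1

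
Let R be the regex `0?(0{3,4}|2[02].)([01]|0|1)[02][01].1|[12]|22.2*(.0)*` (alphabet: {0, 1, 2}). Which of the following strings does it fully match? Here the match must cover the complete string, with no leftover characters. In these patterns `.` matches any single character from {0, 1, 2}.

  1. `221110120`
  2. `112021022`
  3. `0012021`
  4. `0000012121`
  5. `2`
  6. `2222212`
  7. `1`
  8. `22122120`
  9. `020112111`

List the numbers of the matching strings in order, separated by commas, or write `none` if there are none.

1 → no match
2 → no match
3 → no match
4 → match
5 → match
6 → no match
7 → match
8 → no match
9 → match

4, 5, 7, 9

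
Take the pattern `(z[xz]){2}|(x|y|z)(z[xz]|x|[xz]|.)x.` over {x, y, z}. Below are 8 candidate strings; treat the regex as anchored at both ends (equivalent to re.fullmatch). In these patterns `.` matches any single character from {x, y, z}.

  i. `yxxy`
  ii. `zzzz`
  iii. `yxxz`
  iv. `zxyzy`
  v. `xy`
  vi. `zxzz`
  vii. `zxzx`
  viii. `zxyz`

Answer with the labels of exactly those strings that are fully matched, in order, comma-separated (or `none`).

i → match
ii → match
iii → match
iv → no match
v → no match
vi → match
vii → match
viii → no match

i, ii, iii, vi, vii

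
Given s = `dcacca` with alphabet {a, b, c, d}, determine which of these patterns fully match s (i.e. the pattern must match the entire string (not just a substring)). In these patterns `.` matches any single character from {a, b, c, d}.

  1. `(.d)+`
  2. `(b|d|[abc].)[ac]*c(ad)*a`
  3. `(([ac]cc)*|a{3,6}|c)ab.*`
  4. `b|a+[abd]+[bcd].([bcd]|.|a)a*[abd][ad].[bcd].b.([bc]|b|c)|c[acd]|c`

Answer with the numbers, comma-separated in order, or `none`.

1 → no match — must end with `d`
2 → match
3 → no match
4 → no match

2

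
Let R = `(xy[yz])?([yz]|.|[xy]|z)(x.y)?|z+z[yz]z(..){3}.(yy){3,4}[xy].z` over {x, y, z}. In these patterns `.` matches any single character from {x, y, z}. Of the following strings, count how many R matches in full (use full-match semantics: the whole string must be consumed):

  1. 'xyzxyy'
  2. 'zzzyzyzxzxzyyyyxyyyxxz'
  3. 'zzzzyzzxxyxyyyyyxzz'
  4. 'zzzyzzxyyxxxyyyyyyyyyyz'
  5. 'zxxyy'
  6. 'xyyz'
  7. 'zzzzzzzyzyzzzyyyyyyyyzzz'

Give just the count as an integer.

2

1. 'xyzxyy' → no match
2 → no match
3 → no match
4 → match
5. 'zxxyy' → no match
6. 'xyyz' → match
7 → no match
Total matched: 2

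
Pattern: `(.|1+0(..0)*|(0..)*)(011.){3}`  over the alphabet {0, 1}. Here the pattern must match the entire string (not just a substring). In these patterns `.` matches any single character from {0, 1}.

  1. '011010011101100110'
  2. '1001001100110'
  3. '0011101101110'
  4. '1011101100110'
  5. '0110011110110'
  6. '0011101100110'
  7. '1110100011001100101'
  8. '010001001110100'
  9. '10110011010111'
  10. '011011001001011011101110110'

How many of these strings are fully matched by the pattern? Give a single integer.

4

1 → match
2 → no match
3 → no match
4 → match
5 → no match
6 → match
7 → no match
8 → no match
9 → no match
10 → match
Total matched: 4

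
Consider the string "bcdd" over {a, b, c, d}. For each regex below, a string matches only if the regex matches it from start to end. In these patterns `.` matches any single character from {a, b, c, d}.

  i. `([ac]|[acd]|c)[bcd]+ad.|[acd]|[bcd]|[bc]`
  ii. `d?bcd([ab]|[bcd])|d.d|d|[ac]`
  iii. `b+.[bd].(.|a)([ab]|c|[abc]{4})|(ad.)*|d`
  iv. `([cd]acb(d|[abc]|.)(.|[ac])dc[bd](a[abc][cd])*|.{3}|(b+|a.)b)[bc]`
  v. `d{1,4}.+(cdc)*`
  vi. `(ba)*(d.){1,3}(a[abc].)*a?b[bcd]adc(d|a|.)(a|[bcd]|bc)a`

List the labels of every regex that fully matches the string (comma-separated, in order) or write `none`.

i → no match
ii → match
iii → no match
iv → no match
v → no match — must start with "d"
vi → no match — must end with "a"

ii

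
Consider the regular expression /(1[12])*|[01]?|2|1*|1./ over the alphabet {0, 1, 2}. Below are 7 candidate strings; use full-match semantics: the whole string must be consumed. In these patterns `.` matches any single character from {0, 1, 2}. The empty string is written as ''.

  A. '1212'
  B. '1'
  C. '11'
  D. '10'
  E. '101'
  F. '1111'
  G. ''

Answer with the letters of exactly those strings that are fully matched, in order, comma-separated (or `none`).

A → match
B → match
C → match
D → match
E → no match
F → match
G → match

A, B, C, D, F, G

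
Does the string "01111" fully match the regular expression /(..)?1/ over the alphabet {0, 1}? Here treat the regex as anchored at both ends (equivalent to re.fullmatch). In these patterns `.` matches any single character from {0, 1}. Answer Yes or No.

No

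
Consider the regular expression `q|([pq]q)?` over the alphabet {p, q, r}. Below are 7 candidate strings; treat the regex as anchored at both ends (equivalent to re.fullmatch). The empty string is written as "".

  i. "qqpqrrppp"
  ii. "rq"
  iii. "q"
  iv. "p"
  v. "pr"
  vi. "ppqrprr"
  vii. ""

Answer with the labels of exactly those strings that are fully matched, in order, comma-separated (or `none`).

iii, vii

i → no match
ii → no match
iii → match
iv → no match
v → no match
vi → no match
vii → match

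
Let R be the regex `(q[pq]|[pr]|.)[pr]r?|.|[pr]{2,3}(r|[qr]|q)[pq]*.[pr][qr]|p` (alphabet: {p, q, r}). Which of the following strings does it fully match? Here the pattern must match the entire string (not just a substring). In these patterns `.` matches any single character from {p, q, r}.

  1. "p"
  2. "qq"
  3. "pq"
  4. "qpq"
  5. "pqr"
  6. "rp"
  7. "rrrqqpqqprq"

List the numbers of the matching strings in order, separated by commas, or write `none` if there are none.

1 → match
2 → no match
3 → no match
4 → no match
5 → no match
6 → match
7 → match

1, 6, 7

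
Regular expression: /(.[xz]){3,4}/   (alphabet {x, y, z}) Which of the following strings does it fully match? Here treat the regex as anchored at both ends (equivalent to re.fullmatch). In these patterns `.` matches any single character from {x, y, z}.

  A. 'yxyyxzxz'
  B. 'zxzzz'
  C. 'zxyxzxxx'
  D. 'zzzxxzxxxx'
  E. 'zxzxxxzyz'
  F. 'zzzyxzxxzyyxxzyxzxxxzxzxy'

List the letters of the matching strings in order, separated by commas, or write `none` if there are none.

A → no match
B → no match
C → match
D → no match
E → no match
F → no match

C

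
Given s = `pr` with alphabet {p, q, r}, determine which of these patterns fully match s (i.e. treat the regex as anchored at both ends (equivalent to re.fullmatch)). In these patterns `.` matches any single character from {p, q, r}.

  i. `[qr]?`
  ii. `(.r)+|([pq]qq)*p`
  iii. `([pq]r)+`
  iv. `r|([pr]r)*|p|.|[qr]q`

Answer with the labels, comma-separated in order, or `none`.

ii, iii, iv

i → no match
ii → match
iii → match
iv → match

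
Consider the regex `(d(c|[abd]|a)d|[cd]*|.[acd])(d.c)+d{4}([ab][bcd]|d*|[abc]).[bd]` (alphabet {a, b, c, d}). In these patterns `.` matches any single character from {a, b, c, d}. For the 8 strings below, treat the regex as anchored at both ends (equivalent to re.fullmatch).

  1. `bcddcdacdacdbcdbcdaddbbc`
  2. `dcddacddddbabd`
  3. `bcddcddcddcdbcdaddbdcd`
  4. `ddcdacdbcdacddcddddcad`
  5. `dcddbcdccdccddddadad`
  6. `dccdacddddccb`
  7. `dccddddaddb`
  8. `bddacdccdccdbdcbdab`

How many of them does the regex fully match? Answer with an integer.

1 → no match
2 → no match
3 → no match
4 → match
5 → match
6 → match
7. `dccddddaddb` → match
8 → no match
Total matched: 4

4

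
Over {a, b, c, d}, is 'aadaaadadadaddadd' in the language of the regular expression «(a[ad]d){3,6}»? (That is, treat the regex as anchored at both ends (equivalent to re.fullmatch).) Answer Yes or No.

No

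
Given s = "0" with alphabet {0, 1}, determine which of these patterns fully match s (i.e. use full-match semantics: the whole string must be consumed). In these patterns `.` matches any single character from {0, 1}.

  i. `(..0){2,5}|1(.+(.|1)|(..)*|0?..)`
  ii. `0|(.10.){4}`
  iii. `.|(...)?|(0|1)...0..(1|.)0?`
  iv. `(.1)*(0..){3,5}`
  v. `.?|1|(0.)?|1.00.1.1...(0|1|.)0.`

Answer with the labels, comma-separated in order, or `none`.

ii, iii, v

i → no match
ii → match
iii → match
iv → no match
v → match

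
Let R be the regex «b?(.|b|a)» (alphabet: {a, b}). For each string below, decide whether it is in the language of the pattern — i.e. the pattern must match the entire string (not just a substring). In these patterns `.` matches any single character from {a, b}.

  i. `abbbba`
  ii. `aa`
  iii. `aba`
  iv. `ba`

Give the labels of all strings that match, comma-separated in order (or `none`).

i → no match
ii → no match
iii → no match
iv → match

iv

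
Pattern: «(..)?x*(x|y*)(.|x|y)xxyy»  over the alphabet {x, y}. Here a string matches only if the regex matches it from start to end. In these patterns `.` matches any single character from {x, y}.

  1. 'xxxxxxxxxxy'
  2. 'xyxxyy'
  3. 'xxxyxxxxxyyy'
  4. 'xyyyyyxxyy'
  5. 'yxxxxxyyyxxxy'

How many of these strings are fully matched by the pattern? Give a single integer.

1 → no match — must end with 'xxyy'
2 → match
3 → no match — must end with 'xxyy'
4 → match
5 → no match — must end with 'xxyy'
Total matched: 2

2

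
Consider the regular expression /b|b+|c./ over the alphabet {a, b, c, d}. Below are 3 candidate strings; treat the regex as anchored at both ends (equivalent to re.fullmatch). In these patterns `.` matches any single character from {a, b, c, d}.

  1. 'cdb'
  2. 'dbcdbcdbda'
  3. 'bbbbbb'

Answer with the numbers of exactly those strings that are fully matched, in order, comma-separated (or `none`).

1. 'cdb' → no match
2. 'dbcdbcdbda' → no match
3. 'bbbbbb' → match

3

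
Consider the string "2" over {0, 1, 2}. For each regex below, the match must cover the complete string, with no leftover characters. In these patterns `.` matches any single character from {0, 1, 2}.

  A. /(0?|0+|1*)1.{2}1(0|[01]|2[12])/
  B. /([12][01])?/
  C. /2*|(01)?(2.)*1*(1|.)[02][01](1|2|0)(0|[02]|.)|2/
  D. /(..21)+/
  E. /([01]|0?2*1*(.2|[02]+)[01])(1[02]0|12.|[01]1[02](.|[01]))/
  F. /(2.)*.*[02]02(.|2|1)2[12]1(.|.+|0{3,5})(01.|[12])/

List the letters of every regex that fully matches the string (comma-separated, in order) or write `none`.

C

A → no match
B → no match
C → match
D → no match — must end with "21"
E → no match
F → no match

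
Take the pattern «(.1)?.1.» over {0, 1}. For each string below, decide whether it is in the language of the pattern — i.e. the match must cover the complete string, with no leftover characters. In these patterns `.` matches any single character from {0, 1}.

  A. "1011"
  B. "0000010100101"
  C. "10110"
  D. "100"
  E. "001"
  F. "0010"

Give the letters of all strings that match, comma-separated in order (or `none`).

none

A → no match
B → no match
C → no match
D → no match
E → no match
F → no match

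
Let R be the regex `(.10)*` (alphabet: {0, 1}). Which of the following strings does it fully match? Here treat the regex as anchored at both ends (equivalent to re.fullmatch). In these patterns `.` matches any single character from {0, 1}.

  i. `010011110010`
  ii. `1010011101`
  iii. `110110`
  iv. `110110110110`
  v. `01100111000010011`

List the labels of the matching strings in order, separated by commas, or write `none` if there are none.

iii, iv

i. `010011110010` → no match
ii. `1010011101` → no match
iii. `110110` → match
iv. `110110110110` → match
v → no match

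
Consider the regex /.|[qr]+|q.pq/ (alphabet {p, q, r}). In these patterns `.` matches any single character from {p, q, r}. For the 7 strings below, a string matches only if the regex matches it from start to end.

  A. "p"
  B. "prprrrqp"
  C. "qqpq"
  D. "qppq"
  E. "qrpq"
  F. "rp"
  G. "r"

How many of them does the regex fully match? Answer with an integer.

5

A → match
B → no match
C → match
D → match
E → match
F → no match
G → match
Total matched: 5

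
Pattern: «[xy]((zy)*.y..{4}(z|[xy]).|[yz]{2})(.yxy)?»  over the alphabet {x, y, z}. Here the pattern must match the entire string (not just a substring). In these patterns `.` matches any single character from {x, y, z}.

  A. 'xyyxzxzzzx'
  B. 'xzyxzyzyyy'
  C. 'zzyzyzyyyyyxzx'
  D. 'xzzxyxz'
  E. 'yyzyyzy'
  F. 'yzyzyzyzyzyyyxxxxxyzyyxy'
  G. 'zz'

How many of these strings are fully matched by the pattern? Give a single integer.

3

A → match
B → match
C → no match
D → no match
E → no match
F → match
G → no match
Total matched: 3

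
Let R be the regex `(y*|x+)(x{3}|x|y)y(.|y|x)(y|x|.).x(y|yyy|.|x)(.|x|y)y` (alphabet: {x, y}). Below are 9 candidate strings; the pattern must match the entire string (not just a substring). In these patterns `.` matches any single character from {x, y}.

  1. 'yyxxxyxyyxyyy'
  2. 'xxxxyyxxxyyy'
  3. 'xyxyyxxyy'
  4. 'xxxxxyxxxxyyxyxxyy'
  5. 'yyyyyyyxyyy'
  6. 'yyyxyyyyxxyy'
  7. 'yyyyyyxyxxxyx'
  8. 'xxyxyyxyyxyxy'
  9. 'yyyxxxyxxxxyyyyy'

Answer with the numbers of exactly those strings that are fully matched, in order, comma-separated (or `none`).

1, 2, 3, 5, 6, 9

1 → match
2. 'xxxxyyxxxyyy' → match
3. 'xyxyyxxyy' → match
4 → no match
5. 'yyyyyyyxyyy' → match
6. 'yyyxyyyyxxyy' → match
7 → no match — must end with 'y'
8 → no match
9 → match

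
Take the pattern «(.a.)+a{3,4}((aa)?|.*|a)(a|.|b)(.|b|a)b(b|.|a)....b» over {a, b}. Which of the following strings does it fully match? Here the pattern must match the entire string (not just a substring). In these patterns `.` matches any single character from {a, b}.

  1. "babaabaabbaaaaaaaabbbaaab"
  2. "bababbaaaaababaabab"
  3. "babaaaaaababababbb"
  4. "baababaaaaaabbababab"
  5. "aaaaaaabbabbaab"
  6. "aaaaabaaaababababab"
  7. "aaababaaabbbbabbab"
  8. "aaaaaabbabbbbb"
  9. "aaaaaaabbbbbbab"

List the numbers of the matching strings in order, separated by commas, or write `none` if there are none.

1, 3, 4, 5, 6, 7, 9

1 → match
2 → no match
3 → match
4 → match
5 → match
6 → match
7 → match
8 → no match
9 → match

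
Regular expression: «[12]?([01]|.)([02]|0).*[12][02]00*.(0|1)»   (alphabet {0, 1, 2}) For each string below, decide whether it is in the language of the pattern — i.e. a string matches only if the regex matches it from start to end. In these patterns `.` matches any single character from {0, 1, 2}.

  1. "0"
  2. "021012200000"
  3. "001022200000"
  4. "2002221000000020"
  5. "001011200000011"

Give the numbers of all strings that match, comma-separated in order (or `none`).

1 → no match
2 → match
3 → match
4 → match
5 → match

2, 3, 4, 5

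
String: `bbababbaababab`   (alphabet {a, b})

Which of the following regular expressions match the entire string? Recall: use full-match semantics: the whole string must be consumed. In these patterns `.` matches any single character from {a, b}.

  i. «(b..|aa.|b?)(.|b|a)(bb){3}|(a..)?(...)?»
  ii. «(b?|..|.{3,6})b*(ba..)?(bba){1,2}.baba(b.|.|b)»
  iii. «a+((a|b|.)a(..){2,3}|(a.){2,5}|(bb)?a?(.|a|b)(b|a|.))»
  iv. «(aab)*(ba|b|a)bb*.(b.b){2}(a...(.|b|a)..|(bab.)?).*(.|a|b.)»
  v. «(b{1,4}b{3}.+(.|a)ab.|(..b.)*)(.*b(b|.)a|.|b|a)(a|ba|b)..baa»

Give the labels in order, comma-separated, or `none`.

ii

i → no match
ii → match
iii → no match — must start with `a`
iv → no match
v → no match — must end with `baa`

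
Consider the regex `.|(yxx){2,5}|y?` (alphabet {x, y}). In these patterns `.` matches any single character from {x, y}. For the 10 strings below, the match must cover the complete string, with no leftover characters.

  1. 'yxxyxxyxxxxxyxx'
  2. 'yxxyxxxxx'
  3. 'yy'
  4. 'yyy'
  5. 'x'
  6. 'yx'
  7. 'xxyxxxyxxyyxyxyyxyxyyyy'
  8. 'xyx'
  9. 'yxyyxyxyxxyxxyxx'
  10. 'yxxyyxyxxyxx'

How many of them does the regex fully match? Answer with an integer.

1

1 → no match
2 → no match
3 → no match
4 → no match
5 → match
6 → no match
7 → no match
8 → no match
9 → no match
10 → no match
Total matched: 1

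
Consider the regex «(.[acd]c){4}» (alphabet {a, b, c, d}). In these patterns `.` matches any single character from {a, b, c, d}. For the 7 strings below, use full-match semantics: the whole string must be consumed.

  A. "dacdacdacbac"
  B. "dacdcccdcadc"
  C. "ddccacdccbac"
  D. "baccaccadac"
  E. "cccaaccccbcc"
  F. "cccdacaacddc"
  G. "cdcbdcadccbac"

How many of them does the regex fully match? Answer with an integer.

5

A → match
B → match
C → match
D → no match
E → match
F → match
G → no match
Total matched: 5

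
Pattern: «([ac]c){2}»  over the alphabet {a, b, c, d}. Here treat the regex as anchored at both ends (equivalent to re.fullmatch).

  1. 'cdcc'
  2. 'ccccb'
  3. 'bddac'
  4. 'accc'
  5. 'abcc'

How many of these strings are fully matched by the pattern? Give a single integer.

1

1 → no match
2 → no match — must end with 'c'
3 → no match
4 → match
5 → no match
Total matched: 1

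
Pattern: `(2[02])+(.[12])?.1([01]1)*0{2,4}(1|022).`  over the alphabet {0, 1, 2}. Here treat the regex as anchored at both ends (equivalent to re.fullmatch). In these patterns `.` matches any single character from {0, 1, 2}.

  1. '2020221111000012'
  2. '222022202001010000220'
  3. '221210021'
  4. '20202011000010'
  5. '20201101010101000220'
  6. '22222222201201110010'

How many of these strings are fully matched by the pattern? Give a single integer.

5

1 → match
2 → match
3 → no match
4 → match
5 → match
6 → match
Total matched: 5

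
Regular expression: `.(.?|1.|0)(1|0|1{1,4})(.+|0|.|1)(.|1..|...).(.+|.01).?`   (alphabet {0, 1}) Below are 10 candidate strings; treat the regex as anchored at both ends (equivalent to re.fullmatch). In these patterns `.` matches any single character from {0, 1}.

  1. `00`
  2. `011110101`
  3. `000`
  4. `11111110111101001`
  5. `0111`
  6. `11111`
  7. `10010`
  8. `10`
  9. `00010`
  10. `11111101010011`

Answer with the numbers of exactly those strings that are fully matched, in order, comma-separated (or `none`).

2, 4, 10

1. `00` → no match
2. `011110101` → match
3. `000` → no match
4 → match
5. `0111` → no match
6. `11111` → no match
7. `10010` → no match
8. `10` → no match
9. `00010` → no match
10 → match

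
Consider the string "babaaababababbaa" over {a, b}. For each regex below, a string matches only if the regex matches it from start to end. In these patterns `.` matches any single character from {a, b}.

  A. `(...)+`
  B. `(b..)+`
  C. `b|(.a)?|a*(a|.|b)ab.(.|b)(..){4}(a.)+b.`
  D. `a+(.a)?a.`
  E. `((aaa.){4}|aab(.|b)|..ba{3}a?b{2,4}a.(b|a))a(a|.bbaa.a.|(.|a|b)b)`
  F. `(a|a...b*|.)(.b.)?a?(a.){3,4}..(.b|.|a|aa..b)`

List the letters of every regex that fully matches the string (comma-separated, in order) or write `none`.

A → no match
B → no match
C → no match
D → no match — must start with "a"
E → no match
F → match

F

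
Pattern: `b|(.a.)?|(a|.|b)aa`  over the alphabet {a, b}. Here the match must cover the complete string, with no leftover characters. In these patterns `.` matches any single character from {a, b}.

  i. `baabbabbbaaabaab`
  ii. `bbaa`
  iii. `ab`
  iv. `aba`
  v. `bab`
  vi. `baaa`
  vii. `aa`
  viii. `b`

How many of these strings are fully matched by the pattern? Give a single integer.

2

i → no match
ii → no match
iii → no match
iv → no match
v → match
vi → no match
vii → no match
viii → match
Total matched: 2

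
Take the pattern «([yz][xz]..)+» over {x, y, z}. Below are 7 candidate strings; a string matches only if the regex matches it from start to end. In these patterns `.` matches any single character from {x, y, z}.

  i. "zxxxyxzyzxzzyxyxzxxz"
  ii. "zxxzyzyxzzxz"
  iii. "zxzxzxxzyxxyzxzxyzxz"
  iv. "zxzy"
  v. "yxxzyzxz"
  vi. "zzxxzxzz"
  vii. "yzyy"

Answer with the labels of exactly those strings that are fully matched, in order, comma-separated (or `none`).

i, ii, iii, iv, v, vi, vii

i → match
ii → match
iii → match
iv → match
v → match
vi → match
vii → match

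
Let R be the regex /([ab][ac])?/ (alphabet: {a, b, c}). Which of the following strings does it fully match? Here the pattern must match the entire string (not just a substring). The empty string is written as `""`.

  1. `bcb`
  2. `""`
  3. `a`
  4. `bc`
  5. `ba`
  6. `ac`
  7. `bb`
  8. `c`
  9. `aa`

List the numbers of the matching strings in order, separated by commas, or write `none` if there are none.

1. `bcb` → no match
2. `""` → match
3. `a` → no match
4. `bc` → match
5. `ba` → match
6. `ac` → match
7. `bb` → no match
8. `c` → no match
9. `aa` → match

2, 4, 5, 6, 9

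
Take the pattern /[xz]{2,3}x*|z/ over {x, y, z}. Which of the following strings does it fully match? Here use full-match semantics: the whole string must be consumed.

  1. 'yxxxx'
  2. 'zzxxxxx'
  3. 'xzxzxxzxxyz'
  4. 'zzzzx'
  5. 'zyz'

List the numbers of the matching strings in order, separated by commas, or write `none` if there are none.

2

1 → no match
2 → match
3 → no match
4 → no match
5 → no match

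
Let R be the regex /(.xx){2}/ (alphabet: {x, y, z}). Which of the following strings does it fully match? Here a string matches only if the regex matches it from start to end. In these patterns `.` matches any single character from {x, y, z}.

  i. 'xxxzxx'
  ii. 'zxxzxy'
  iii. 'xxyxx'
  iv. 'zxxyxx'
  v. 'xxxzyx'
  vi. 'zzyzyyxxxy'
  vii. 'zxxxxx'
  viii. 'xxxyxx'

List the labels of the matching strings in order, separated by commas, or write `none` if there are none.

i, iv, vii, viii

i. 'xxxzxx' → match
ii. 'zxxzxy' → no match — must end with 'xx'
iii. 'xxyxx' → no match
iv. 'zxxyxx' → match
v. 'xxxzyx' → no match — must end with 'xx'
vi. 'zzyzyyxxxy' → no match — must end with 'xx'
vii. 'zxxxxx' → match
viii. 'xxxyxx' → match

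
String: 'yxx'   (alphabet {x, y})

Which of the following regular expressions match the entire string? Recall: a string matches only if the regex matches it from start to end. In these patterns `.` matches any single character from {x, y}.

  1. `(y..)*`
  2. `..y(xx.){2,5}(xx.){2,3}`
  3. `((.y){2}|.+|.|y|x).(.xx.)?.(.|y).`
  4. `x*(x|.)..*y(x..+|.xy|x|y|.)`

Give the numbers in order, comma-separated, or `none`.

1 → match
2 → no match
3 → no match
4 → no match

1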